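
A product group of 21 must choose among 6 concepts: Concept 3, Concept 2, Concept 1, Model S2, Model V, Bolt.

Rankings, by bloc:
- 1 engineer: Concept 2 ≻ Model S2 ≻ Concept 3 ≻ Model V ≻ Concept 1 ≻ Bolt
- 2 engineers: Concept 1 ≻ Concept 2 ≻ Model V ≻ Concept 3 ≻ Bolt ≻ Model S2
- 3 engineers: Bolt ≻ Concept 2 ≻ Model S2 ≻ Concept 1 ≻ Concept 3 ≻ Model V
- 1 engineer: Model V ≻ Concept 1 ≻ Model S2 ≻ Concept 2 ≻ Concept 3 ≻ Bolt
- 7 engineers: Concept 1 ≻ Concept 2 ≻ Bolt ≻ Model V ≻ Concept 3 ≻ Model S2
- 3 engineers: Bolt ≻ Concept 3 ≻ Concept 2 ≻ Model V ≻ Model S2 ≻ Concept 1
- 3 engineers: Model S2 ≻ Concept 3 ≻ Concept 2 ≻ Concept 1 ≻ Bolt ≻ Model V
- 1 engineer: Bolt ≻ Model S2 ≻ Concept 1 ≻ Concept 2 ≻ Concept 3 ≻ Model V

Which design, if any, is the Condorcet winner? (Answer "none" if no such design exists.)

none

Check each pair by majority over 21 ballots:
Concept 3 vs Concept 2: Concept 2, 15–6.
Concept 3 vs Concept 1: Concept 1, 14–7.
Concept 3 vs Model S2: Concept 3, 12–9.
Concept 3–Model V: Concept 3 11–10.
Concept 3 vs Bolt: Bolt, 14–7.
Concept 2 vs Concept 1: Concept 1, 11–10.
Concept 2 vs Model S2: Concept 2, 16–5.
Concept 2–Model V: Concept 2 20–1.
Concept 2 vs Bolt: Concept 2, 14–7.
Concept 1–Model S2: Model S2 11–10.
Concept 1 vs Model V: Concept 1, 16–5.
Concept 1 vs Bolt: Concept 1, 14–7.
Model S2 vs Model V: Model V, 13–8.
Model S2–Bolt: Bolt 16–5.
Model V–Bolt: Bolt 17–4.
Every design loses at least once (Concept 3 loses to Concept 2; Concept 2 loses to Concept 1; Concept 1 loses to Model S2; Model S2 loses to Concept 3; Model V loses to Concept 3; Bolt loses to Concept 2). The majority relation contains the cycle Concept 3 → Model S2 → Concept 1 → Concept 3, so there is no Condorcet winner.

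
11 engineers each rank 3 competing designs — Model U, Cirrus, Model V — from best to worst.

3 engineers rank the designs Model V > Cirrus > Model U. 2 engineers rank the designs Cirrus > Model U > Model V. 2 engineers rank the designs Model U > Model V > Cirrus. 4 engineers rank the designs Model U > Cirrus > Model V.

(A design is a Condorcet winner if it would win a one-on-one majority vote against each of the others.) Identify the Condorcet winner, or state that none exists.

Head-to-head results (11 engineers):
Model U–Cirrus: Model U 6–5.
Model U vs Model V: 8 to 3, Model U.
Cirrus–Model V: Cirrus 6–5.
Model U defeats every rival head-to-head and is the Condorcet winner.

Model U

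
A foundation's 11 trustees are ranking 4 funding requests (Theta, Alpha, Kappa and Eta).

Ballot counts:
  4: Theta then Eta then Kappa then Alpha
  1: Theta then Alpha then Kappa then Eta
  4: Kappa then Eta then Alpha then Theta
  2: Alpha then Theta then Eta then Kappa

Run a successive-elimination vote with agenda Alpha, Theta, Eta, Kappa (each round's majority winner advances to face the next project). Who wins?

Eta

Round 1: Alpha vs Theta — 6–5, Alpha advances.
Round 2: Alpha vs Eta — 3–8, Eta advances.
Round 3: Eta vs Kappa — 6–5, Eta advances.
The agenda winner is Eta.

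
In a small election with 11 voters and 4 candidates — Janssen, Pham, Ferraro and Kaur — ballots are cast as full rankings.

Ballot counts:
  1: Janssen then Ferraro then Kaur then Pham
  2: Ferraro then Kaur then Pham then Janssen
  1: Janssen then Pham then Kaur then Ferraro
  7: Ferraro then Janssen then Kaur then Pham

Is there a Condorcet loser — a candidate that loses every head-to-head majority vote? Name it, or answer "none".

Pham

Head-to-head results (11 voters):
Janssen vs Pham: 9 to 2, Janssen.
Janssen vs Ferraro: 2 to 9, Ferraro.
Janssen–Kaur: Janssen 9–2.
Pham vs Ferraro: 1 for Pham, 10 for Ferraro — Ferraro by 10–1.
Pham–Kaur: Kaur 10–1.
Ferraro vs Kaur: Ferraro preferred on 1+2+7 = 10 ballots; Ferraro wins 10–1.
Pham loses to every other candidate — it is the Condorcet loser.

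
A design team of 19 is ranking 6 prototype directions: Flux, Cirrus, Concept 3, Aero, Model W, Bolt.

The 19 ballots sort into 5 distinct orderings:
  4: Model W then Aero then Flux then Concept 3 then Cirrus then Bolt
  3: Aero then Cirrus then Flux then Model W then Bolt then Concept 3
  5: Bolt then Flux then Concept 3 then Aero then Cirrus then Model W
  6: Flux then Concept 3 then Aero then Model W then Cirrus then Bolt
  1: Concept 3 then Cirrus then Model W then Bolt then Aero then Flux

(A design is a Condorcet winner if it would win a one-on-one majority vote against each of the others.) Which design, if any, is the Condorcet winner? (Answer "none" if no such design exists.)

Pairwise majorities:
Flux vs Cirrus: Flux preferred on 4+5+6 = 15 ballots; Flux wins 15–4.
Flux vs Concept 3: Flux is ranked higher on 4+3+5+6 = 18 ballots, Concept 3 on 1. Flux wins 18–1.
Flux vs Aero: 11 to 8, Flux.
Flux vs Model W: Flux preferred on 3+5+6 = 14 ballots; Flux wins 14–5.
Flux vs Bolt: 4+3+6 = 13 for Flux, 6 for Bolt — Flux by 13–6.
Cirrus vs Concept 3: Cirrus is ranked higher on 3 ballots, Concept 3 on 16. Concept 3 wins 16–3.
Cirrus vs Aero: 1 to 18, Aero.
Cirrus vs Model W: Cirrus preferred on 3+5+1 = 9 ballots; Model W wins 10–9.
Cirrus vs Bolt: Cirrus preferred on 4+3+6+1 = 14 ballots; Cirrus wins 14–5.
Concept 3 vs Aero: 12 to 7, Concept 3.
Concept 3 vs Model W: Concept 3 preferred on 5+6+1 = 12 ballots; Concept 3 wins 12–7.
Concept 3 vs Bolt: Concept 3 is ranked higher on 4+6+1 = 11 ballots, Bolt on 8. Concept 3 wins 11–8.
Aero vs Model W: 14 to 5, Aero.
Aero vs Bolt: Aero is ranked higher on 4+3+6 = 13 ballots, Bolt on 6. Aero wins 13–6.
Model W vs Bolt: 4+3+6+1 = 14 for Model W, 5 for Bolt — Model W by 14–5.
Only Flux has no losses; Flux is the Condorcet winner.

Flux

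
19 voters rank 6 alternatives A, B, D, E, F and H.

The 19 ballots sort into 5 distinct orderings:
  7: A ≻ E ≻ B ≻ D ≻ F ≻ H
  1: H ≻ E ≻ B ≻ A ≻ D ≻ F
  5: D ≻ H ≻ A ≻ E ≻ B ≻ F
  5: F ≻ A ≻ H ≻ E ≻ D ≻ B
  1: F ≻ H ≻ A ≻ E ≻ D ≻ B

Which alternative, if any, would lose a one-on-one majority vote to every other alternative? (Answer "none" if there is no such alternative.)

none

Head-to-head results (19 voters):
A vs B: A wins 18–1.
A vs D: 7+1+5+1 = 14 for A, 5 for D — A by 14–5.
A vs E: A is ranked higher on 7+5+5+1 = 18 ballots, E on 1. A wins 18–1.
A vs F: A preferred on 7+1+5 = 13 ballots; A wins 13–6.
A vs H: A preferred on 7+5 = 12 ballots; A wins 12–7.
B vs D: D, 11–8.
B vs E: E wins 19–0.
B vs F: B, 13–6.
B–H: H 12–7.
D vs E: 5 for D, 14 for E — E by 14–5.
D vs F: D wins 13–6.
D vs H: D wins 12–7.
E vs F: 13 to 6, E.
E vs H: 7 for E, 12 for H — H by 12–7.
F vs H: F is ranked higher on 7+5+1 = 13 ballots, H on 6. F wins 13–6.
Every alternative wins at least one matchup (A beats B; B beats F; D beats B; E beats B; F beats H; H beats B), so there is no Condorcet loser.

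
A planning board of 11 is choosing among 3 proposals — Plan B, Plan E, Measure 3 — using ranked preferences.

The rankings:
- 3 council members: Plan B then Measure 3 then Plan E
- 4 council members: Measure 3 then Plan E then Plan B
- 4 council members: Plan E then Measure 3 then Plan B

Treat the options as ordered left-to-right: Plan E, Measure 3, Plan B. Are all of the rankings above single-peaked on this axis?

yes

Axis positions: Plan E=1, Measure 3=2, Plan B=3.
Faction 1 (peak Plan B at position 3): ranking walks positions 3-2-1, expanding outward from the peak — single-peaked.
Faction 2 (peak Measure 3 at position 2): ranking walks positions 2-1-3, expanding outward from the peak — single-peaked.
Faction 3 (peak Plan E at position 1): ranking walks positions 1-2-3, expanding outward from the peak — single-peaked.
Every ranking is single-peaked on this axis.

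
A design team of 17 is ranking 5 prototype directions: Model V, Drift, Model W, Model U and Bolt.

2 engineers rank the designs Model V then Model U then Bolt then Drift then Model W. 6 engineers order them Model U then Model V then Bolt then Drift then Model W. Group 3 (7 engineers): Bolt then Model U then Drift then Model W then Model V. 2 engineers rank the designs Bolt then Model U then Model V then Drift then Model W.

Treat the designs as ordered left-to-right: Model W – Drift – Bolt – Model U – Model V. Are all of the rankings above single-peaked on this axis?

yes

Axis positions: Model W=1, Drift=2, Bolt=3, Model U=4, Model V=5.
Group 1 (peak Model V at position 5): ranking walks positions 5-4-3-2-1, expanding outward from the peak — single-peaked.
Group 2 (peak Model U at position 4): ranking walks positions 4-5-3-2-1, expanding outward from the peak — single-peaked.
Group 3 (peak Bolt at position 3): ranking walks positions 3-4-2-1-5, expanding outward from the peak — single-peaked.
Group 4 (peak Bolt at position 3): ranking walks positions 3-4-5-2-1, expanding outward from the peak — single-peaked.
Every ranking is single-peaked on this axis.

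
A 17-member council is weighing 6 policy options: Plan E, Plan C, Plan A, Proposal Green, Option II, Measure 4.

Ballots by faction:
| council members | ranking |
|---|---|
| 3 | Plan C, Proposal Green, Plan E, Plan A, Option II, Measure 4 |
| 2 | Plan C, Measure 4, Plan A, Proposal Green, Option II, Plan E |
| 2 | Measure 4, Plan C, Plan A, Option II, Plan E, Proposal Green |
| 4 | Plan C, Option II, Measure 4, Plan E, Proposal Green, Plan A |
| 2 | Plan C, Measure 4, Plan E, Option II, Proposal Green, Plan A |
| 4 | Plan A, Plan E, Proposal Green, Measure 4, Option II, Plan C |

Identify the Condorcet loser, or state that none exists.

Pairwise majorities:
Plan E vs Plan C: Plan C wins 13–4.
Plan E vs Plan A: 3+4+2 = 9 for Plan E, 8 for Plan A — Plan E by 9–8.
Plan E vs Proposal Green: Plan E, 12–5.
Plan E–Option II: Plan E 9–8.
Plan E vs Measure 4: Measure 4, 10–7.
Plan C–Plan A: Plan C 13–4.
Plan C vs Proposal Green: Plan C wins 13–4.
Plan C vs Option II: Plan C, 13–4.
Plan C vs Measure 4: Plan C preferred on 3+2+4+2 = 11 ballots; Plan C wins 11–6.
Plan A vs Proposal Green: Plan A preferred on 2+2+4 = 8 ballots; Proposal Green wins 9–8.
Plan A vs Option II: Plan A is ranked higher on 3+2+2+4 = 11 ballots, Option II on 6. Plan A wins 11–6.
Plan A vs Measure 4: 7 to 10, Measure 4.
Proposal Green vs Option II: Proposal Green wins 9–8.
Proposal Green–Measure 4: Measure 4 10–7.
Option II vs Measure 4: 3+4 = 7 for Option II, 10 for Measure 4 — Measure 4 by 10–7.
Option II loses to every other option — it is the Condorcet loser.

Option II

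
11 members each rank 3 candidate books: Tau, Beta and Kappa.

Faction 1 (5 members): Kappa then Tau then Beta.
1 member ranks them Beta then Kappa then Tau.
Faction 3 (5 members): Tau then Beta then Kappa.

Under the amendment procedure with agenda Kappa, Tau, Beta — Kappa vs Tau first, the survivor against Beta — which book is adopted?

Beta

Round 1: Kappa vs Tau — 6–5, Kappa advances.
Round 2: Kappa vs Beta — 5–6, Beta advances.
Beta survives the agenda.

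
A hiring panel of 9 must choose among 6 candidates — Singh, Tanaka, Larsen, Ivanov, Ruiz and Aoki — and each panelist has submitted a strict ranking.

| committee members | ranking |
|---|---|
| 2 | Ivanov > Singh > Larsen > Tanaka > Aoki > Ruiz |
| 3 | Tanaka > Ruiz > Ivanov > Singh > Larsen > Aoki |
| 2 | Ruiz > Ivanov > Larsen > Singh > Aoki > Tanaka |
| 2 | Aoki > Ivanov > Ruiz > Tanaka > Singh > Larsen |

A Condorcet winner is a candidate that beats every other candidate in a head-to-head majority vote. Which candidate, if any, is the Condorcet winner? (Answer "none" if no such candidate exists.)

none

Head-to-head results (9 committee members):
Singh vs Tanaka: Singh is ranked higher on 2+2 = 4 ballots, Tanaka on 5. Tanaka wins 5–4.
Singh vs Larsen: Singh preferred on 2+3+2 = 7 ballots; Singh wins 7–2.
Singh vs Ivanov: 0 to 9, Ivanov.
Singh vs Ruiz: 2 to 7, Ruiz.
Singh vs Aoki: 7 to 2, Singh.
Tanaka vs Larsen: Tanaka is ranked higher on 3+2 = 5 ballots, Larsen on 4. Tanaka wins 5–4.
Tanaka vs Ivanov: 3 to 6, Ivanov.
Tanaka vs Ruiz: 2+3 = 5 for Tanaka, 4 for Ruiz — Tanaka by 5–4.
Tanaka vs Aoki: 2+3 = 5 for Tanaka, 4 for Aoki — Tanaka by 5–4.
Larsen vs Ivanov: 0 for Larsen, 9 for Ivanov — Ivanov by 9–0.
Larsen vs Ruiz: 2 to 7, Ruiz.
Larsen vs Aoki: Larsen preferred on 2+3+2 = 7 ballots; Larsen wins 7–2.
Ivanov vs Ruiz: Ivanov preferred on 2+2 = 4 ballots; Ruiz wins 5–4.
Ivanov vs Aoki: 7 to 2, Ivanov.
Ruiz vs Aoki: Ruiz preferred on 3+2 = 5 ballots; Ruiz wins 5–4.
No candidate is unbeaten: Singh loses to Tanaka; Tanaka loses to Ivanov; Larsen loses to Singh; Ivanov loses to Ruiz; Ruiz loses to Tanaka; Aoki loses to Singh. In particular Tanaka > Ruiz > Ivanov > Tanaka is a majority cycle — no Condorcet winner exists.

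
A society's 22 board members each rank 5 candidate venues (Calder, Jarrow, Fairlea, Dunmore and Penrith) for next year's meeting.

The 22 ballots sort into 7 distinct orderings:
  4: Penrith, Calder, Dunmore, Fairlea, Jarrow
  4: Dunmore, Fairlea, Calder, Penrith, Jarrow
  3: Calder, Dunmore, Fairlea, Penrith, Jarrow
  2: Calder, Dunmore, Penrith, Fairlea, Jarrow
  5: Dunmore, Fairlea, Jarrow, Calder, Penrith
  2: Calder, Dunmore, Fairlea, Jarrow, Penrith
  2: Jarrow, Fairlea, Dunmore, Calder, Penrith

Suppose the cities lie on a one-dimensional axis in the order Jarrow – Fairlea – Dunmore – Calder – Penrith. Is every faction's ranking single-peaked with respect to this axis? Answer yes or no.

Axis positions: Jarrow=1, Fairlea=2, Dunmore=3, Calder=4, Penrith=5.
Faction 1 (peak Penrith at position 5): ranking walks positions 5-4-3-2-1, expanding outward from the peak — single-peaked.
Faction 2 (peak Dunmore at position 3): ranking walks positions 3-2-4-5-1, expanding outward from the peak — single-peaked.
Faction 3 (peak Calder at position 4): ranking walks positions 4-3-2-5-1, expanding outward from the peak — single-peaked.
Faction 4 (peak Calder at position 4): ranking walks positions 4-3-5-2-1, expanding outward from the peak — single-peaked.
Faction 5 (peak Dunmore at position 3): ranking walks positions 3-2-1-4-5, expanding outward from the peak — single-peaked.
Faction 6 (peak Calder at position 4): ranking walks positions 4-3-2-1-5, expanding outward from the peak — single-peaked.
Faction 7 (peak Jarrow at position 1): ranking walks positions 1-2-3-4-5, expanding outward from the peak — single-peaked.
Every ranking is single-peaked on this axis.

yes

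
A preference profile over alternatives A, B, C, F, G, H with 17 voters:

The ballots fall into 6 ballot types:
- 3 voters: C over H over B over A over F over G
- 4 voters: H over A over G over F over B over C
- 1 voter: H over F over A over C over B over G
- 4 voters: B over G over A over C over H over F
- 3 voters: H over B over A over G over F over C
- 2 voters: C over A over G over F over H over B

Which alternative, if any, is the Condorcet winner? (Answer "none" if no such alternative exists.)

Head-to-head results (17 voters):
A vs B: 7 to 10, B.
A vs C: 4+1+4+3 = 12 for A, 5 for C — A by 12–5.
A vs F: A preferred on 3+4+4+3+2 = 16 ballots; A wins 16–1.
A vs G: 13 to 4, A.
A vs H: 6 to 11, H.
B vs C: B is ranked higher on 4+4+3 = 11 ballots, C on 6. B wins 11–6.
B vs F: B preferred on 3+4+3 = 10 ballots; B wins 10–7.
B vs G: 11 to 6, B.
B vs H: 4 to 13, H.
C vs F: C is ranked higher on 3+4+2 = 9 ballots, F on 8. C wins 9–8.
C vs G: 3+1+2 = 6 for C, 11 for G — G by 11–6.
C vs H: C is ranked higher on 3+4+2 = 9 ballots, H on 8. C wins 9–8.
F vs G: F preferred on 3+1 = 4 ballots; G wins 13–4.
F vs H: 2 to 15, H.
G vs H: G preferred on 4+2 = 6 ballots; H wins 11–6.
No alternative is unbeaten: A loses to B; B loses to H; C loses to A; F loses to A; G loses to A; H loses to C. In particular A > C > H > A is a majority cycle — no Condorcet winner exists.

none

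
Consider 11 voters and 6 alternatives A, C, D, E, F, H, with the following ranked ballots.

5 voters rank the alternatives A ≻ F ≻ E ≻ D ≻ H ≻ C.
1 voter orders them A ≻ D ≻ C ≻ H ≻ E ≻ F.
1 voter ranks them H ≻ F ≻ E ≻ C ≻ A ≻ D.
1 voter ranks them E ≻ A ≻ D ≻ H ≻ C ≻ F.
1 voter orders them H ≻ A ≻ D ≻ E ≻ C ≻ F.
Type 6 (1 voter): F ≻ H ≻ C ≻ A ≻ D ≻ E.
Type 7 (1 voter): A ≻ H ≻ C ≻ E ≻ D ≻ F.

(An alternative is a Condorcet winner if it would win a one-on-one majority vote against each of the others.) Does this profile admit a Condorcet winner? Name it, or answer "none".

Head-to-head results (11 voters):
A vs C: A, 9–2.
A–D: A 11–0.
A vs E: A, 9–2.
A vs F: A, 9–2.
A–H: A 8–3.
C vs D: D, 8–3.
C vs E: E, 8–3.
C vs F: F wins 7–4.
C vs H: H, 10–1.
D vs E: E, 8–3.
D vs F: F, 7–4.
D vs H: D wins 7–4.
E–F: F 7–4.
E–H: E 6–5.
F–H: F 6–5.
A wins every pairwise contest, so A is the Condorcet winner.

A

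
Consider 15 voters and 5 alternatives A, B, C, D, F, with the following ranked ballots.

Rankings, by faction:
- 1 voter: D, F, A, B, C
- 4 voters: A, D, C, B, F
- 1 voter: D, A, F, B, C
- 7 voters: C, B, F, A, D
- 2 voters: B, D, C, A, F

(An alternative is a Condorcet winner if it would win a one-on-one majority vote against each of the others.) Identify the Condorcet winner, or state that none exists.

Pairwise majorities:
A vs B: A preferred on 1+4+1 = 6 ballots; B wins 9–6.
A vs C: A is ranked higher on 1+4+1 = 6 ballots, C on 9. C wins 9–6.
A vs D: A, 11–4.
A vs F: F, 8–7.
B vs C: 1+1+2 = 4 for B, 11 for C — C by 11–4.
B–D: B 9–6.
B vs F: B is ranked higher on 4+7+2 = 13 ballots, F on 2. B wins 13–2.
C vs D: C preferred on 7 ballots; D wins 8–7.
C vs F: 4+7+2 = 13 for C, 2 for F — C by 13–2.
D vs F: D is ranked higher on 1+4+1+2 = 8 ballots, F on 7. D wins 8–7.
Each alternative drops at least one matchup (A loses to B; B loses to C; C loses to D; D loses to A; F loses to B); the cycle A > D > C > A rules out a Condorcet winner.

none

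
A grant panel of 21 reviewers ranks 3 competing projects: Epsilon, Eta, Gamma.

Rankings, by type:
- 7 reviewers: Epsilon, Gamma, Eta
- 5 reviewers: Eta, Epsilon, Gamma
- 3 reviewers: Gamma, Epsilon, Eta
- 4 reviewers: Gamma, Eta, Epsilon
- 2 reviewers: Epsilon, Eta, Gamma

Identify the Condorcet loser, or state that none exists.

Eta

Pairwise majorities:
Epsilon vs Eta: 7+3+2 = 12 for Epsilon, 9 for Eta — Epsilon by 12–9.
Epsilon vs Gamma: Epsilon, 14–7.
Eta vs Gamma: 7 to 14, Gamma.
Eta loses to every other project — it is the Condorcet loser.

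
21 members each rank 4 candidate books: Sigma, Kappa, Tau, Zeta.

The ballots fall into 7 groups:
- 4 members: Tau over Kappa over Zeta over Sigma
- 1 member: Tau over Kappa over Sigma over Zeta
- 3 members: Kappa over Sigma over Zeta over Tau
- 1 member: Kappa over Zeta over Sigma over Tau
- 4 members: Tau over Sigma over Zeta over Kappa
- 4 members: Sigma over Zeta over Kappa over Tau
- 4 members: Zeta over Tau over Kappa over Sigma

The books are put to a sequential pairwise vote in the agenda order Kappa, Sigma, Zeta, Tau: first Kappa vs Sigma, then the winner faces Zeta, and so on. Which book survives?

Zeta

Round 1: Kappa vs Sigma — 13–8, Kappa advances.
Round 2: Kappa vs Zeta — 9–12, Zeta advances.
Round 3: Zeta vs Tau — 12–9, Zeta advances.
The agenda winner is Zeta.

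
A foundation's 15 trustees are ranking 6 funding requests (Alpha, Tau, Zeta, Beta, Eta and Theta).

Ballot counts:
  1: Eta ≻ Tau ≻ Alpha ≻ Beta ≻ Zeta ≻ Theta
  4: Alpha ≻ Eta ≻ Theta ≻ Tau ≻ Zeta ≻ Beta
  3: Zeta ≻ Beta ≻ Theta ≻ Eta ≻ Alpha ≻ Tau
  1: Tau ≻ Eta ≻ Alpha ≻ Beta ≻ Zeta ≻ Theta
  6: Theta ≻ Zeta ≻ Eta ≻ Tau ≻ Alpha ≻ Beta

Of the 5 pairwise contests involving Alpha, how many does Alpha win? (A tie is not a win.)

Alpha against each rival (15 reviewers):
Alpha vs Tau: 4+3 = 7 for Alpha, 8 for Tau — Tau by 8–7.
Alpha vs Zeta: 1+4+1 = 6 for Alpha, 9 for Zeta — Zeta by 9–6.
Alpha–Beta: Alpha 12–3.
Alpha vs Eta: 4 for Alpha, 11 for Eta — Eta by 11–4.
Alpha vs Theta: Theta wins 9–6.
Alpha beats Beta; loses to Tau, Zeta, Eta, Theta — 1 pairwise win.

1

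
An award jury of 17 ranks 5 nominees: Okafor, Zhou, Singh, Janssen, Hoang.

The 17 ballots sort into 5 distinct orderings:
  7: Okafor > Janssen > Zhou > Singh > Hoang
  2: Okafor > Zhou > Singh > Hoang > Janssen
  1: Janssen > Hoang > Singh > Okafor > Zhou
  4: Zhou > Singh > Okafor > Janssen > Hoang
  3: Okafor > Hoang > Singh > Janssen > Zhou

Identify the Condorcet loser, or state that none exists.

Pairwise majorities:
Okafor vs Zhou: Okafor wins 13–4.
Okafor–Singh: Okafor 12–5.
Okafor–Janssen: Okafor 16–1.
Okafor vs Hoang: Okafor, 16–1.
Zhou vs Singh: 13 to 4, Zhou.
Zhou vs Janssen: Janssen wins 11–6.
Zhou–Hoang: Zhou 13–4.
Singh vs Janssen: Singh preferred on 2+4+3 = 9 ballots; Singh wins 9–8.
Singh vs Hoang: 13 to 4, Singh.
Janssen vs Hoang: Janssen, 12–5.
Hoang is beaten in every head-to-head and is the Condorcet loser.

Hoang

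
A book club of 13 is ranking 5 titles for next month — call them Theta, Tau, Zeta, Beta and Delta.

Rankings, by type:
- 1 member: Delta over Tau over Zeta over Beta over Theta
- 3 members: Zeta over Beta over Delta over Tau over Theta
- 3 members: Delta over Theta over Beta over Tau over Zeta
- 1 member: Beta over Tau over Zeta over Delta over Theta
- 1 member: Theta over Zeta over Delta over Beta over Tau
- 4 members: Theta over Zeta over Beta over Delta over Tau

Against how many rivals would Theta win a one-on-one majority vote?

Theta against each rival (13 members):
Theta vs Tau: Theta preferred on 3+1+4 = 8 ballots; Theta wins 8–5.
Theta vs Zeta: 8 to 5, Theta.
Theta–Beta: Theta 8–5.
Theta vs Delta: Theta preferred on 1+4 = 5 ballots; Delta wins 8–5.
Theta beats Tau, Zeta, Beta; loses to Delta — 3 pairwise wins.

3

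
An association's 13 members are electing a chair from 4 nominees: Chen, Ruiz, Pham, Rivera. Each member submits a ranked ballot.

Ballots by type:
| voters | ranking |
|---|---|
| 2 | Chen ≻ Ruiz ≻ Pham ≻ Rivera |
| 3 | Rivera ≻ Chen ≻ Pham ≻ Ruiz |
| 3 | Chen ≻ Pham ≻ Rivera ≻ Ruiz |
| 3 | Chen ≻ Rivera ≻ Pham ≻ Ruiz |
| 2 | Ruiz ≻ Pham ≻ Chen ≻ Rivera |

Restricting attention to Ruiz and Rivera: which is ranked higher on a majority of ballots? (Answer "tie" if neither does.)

Ballots ranking Ruiz above Rivera: 2 + 2 = 4.
Ballots ranking Rivera above Ruiz: 13 − 4 = 9.
Rivera wins the head-to-head 9–4.

Rivera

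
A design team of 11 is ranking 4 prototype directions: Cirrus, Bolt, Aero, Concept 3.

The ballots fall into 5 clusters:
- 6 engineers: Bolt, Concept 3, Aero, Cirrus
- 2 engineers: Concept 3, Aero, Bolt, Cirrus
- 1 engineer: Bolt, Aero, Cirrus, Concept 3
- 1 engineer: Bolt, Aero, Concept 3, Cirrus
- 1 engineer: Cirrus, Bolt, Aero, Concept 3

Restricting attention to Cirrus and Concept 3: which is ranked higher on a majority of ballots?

Concept 3

Ballots ranking Cirrus above Concept 3: 1 + 1 = 2.
Ballots ranking Concept 3 above Cirrus: 11 − 2 = 9.
Concept 3 wins the head-to-head 9–2.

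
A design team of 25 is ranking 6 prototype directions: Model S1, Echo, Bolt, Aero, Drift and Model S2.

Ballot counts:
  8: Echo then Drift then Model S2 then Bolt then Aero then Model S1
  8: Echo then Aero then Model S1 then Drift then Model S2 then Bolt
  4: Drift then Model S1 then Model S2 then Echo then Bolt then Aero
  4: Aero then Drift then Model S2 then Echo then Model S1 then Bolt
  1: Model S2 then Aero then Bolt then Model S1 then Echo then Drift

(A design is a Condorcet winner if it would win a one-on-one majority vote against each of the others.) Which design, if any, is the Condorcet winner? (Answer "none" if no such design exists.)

Check each pair by majority over 25 ballots:
Model S1 vs Echo: Echo wins 20–5.
Model S1 vs Bolt: Model S1, 16–9.
Model S1–Aero: Aero 21–4.
Model S1 vs Drift: Drift, 16–9.
Model S1 vs Model S2: Model S2 wins 13–12.
Echo vs Bolt: Echo wins 24–1.
Echo vs Aero: Echo wins 20–5.
Echo vs Drift: Echo wins 17–8.
Echo vs Model S2: Echo wins 16–9.
Bolt–Aero: Aero 13–12.
Bolt vs Drift: Drift wins 24–1.
Bolt vs Model S2: Model S2 wins 25–0.
Aero vs Drift: Aero wins 13–12.
Aero vs Model S2: Model S2 wins 13–12.
Drift–Model S2: Drift 24–1.
Only Echo has no losses; Echo is the Condorcet winner.

Echo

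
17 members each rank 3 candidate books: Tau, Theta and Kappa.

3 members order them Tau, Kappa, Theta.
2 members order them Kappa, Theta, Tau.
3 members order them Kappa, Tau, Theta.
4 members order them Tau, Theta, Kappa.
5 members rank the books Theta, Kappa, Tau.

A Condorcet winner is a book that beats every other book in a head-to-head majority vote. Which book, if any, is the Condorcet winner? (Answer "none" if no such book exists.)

Head-to-head results (17 members):
Tau vs Theta: Tau, 10–7.
Tau–Kappa: Kappa 10–7.
Theta vs Kappa: 4+5 = 9 for Theta, 8 for Kappa — Theta by 9–8.
No book is unbeaten: Tau loses to Kappa; Theta loses to Tau; Kappa loses to Theta. In particular Tau → Theta → Kappa → Tau is a majority cycle — no Condorcet winner exists.

none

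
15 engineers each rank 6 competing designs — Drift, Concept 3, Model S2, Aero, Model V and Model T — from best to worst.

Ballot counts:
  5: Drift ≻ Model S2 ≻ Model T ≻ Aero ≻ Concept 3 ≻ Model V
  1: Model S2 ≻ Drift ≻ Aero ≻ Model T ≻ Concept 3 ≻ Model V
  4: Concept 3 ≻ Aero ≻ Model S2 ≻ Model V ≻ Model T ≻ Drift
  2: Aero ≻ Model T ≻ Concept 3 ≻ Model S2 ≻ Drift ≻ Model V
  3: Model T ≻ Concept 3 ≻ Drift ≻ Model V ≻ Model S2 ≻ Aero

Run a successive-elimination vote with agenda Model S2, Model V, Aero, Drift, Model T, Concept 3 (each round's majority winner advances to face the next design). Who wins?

Model T

Round 1: Model S2 vs Model V — 12–3, Model S2 advances.
Round 2: Model S2 vs Aero — 9–6, Model S2 advances.
Round 3: Model S2 vs Drift — 7–8, Drift advances.
Round 4: Drift vs Model T — 6–9, Model T advances.
Round 5: Model T vs Concept 3 — 11–4, Model T advances.
Model T survives the agenda.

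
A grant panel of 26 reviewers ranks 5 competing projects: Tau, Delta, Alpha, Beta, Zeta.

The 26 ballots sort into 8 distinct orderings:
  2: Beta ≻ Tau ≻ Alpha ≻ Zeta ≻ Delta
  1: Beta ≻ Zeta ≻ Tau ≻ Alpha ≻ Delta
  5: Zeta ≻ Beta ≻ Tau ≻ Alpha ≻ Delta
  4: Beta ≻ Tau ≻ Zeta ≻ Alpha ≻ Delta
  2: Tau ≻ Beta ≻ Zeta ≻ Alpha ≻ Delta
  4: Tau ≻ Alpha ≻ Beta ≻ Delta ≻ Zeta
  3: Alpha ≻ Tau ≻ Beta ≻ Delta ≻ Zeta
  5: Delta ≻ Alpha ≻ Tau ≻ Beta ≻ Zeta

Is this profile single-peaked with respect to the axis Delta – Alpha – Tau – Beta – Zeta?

Axis positions: Delta=1, Alpha=2, Tau=3, Beta=4, Zeta=5.
Cluster 1 (peak Beta at position 4): ranking walks positions 4-3-2-5-1, expanding outward from the peak — single-peaked.
Cluster 2 (peak Beta at position 4): ranking walks positions 4-5-3-2-1, expanding outward from the peak — single-peaked.
Cluster 3 (peak Zeta at position 5): ranking walks positions 5-4-3-2-1, expanding outward from the peak — single-peaked.
Cluster 4 (peak Beta at position 4): ranking walks positions 4-3-5-2-1, expanding outward from the peak — single-peaked.
Cluster 5 (peak Tau at position 3): ranking walks positions 3-4-5-2-1, expanding outward from the peak — single-peaked.
Cluster 6 (peak Tau at position 3): ranking walks positions 3-2-4-1-5, expanding outward from the peak — single-peaked.
Cluster 7 (peak Alpha at position 2): ranking walks positions 2-3-4-1-5, expanding outward from the peak — single-peaked.
Cluster 8 (peak Delta at position 1): ranking walks positions 1-2-3-4-5, expanding outward from the peak — single-peaked.
Every ranking is single-peaked on this axis.

yes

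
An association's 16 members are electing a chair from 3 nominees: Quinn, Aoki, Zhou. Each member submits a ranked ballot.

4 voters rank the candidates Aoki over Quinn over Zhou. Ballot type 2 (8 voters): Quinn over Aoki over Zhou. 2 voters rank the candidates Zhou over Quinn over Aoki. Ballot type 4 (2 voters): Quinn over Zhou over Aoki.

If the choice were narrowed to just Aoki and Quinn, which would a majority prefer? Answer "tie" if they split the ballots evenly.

Ballots ranking Aoki above Quinn: 4.
Ballots ranking Quinn above Aoki: 16 − 4 = 12.
Quinn wins the head-to-head 12–4.

Quinn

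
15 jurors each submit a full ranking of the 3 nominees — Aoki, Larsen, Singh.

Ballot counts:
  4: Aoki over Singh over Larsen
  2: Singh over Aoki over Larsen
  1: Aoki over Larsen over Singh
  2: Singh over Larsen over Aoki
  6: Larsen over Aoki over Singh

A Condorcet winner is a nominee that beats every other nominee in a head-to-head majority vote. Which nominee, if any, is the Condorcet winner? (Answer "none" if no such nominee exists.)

none

Head-to-head results (15 jurors):
Aoki vs Larsen: Aoki is ranked higher on 4+2+1 = 7 ballots, Larsen on 8. Larsen wins 8–7.
Aoki vs Singh: Aoki is ranked higher on 4+1+6 = 11 ballots, Singh on 4. Aoki wins 11–4.
Larsen vs Singh: Larsen preferred on 1+6 = 7 ballots; Singh wins 8–7.
Every nominee loses at least once (Aoki loses to Larsen; Larsen loses to Singh; Singh loses to Aoki). The majority relation contains the cycle Aoki beats Singh beats Larsen beats Aoki, so there is no Condorcet winner.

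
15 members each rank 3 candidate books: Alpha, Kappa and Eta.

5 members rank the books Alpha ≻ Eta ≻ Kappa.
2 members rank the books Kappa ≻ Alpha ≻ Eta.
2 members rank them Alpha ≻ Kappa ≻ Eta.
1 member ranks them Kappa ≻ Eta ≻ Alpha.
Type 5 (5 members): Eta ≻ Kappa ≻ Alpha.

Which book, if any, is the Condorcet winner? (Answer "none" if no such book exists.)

Head-to-head results (15 members):
Alpha–Kappa: Kappa 8–7.
Alpha–Eta: Alpha 9–6.
Kappa vs Eta: Eta, 10–5.
Each book drops at least one matchup (Alpha loses to Kappa; Kappa loses to Eta; Eta loses to Alpha); the cycle Alpha beats Eta beats Kappa beats Alpha rules out a Condorcet winner.

none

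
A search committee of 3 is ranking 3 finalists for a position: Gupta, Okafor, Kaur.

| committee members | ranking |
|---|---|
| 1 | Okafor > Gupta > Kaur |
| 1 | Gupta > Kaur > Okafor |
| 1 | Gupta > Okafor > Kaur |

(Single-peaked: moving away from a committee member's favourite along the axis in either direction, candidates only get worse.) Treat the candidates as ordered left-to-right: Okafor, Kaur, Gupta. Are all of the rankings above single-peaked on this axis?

no

Axis positions: Okafor=1, Kaur=2, Gupta=3.
Type 1: ranking walks positions 1-3-2; Gupta is ranked above Kaur even though Kaur lies between Gupta and the peak Okafor on the axis — preferences dip and rise again. Not single-peaked.
Type 2 (peak Gupta at position 3): ranking walks positions 3-2-1, expanding outward from the peak — single-peaked.
Type 3: ranking walks positions 3-1-2; Okafor is ranked above Kaur even though Kaur lies between Okafor and the peak Gupta on the axis — preferences dip and rise again. Not single-peaked.
Type 1 violates single-peakedness, so the profile is not single-peaked on this axis.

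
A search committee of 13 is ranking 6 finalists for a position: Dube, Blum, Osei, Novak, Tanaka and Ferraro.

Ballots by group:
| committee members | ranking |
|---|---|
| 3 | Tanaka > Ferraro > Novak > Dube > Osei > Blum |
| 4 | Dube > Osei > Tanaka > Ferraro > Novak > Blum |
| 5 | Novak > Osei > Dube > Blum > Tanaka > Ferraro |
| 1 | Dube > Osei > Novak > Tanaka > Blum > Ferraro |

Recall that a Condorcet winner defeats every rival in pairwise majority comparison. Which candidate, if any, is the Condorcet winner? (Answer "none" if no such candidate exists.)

Head-to-head results (13 committee members):
Dube vs Blum: Dube is ranked higher on 3+4+5+1 = 13 ballots, Blum on 0. Dube wins 13–0.
Dube–Osei: Dube 8–5.
Dube vs Novak: 5 to 8, Novak.
Dube vs Tanaka: Dube is ranked higher on 4+5+1 = 10 ballots, Tanaka on 3. Dube wins 10–3.
Dube vs Ferraro: 4+5+1 = 10 for Dube, 3 for Ferraro — Dube by 10–3.
Blum vs Osei: Blum is ranked higher on 0 ballots, Osei on 13. Osei wins 13–0.
Blum vs Novak: Novak, 13–0.
Blum–Tanaka: Tanaka 8–5.
Blum vs Ferraro: Ferraro, 7–6.
Osei vs Novak: Osei preferred on 4+1 = 5 ballots; Novak wins 8–5.
Osei vs Tanaka: Osei wins 10–3.
Osei vs Ferraro: Osei is ranked higher on 4+5+1 = 10 ballots, Ferraro on 3. Osei wins 10–3.
Novak vs Tanaka: 5+1 = 6 for Novak, 7 for Tanaka — Tanaka by 7–6.
Novak vs Ferraro: 6 to 7, Ferraro.
Tanaka vs Ferraro: Tanaka preferred on 3+4+5+1 = 13 ballots; Tanaka wins 13–0.
Every candidate loses at least once (Dube loses to Novak; Blum loses to Dube; Osei loses to Dube; Novak loses to Tanaka; Tanaka loses to Dube; Ferraro loses to Dube). The majority relation contains the cycle Dube → Tanaka → Novak → Dube, so there is no Condorcet winner.

none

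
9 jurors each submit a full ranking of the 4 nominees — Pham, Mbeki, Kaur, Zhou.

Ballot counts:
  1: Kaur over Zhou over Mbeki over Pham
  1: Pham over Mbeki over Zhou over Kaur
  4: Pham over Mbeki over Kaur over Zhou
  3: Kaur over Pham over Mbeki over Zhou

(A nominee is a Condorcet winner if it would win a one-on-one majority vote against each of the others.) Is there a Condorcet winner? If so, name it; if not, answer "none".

Pham

Head-to-head results (9 jurors):
Pham vs Mbeki: Pham is ranked higher on 1+4+3 = 8 ballots, Mbeki on 1. Pham wins 8–1.
Pham vs Kaur: Pham wins 5–4.
Pham vs Zhou: Pham is ranked higher on 1+4+3 = 8 ballots, Zhou on 1. Pham wins 8–1.
Mbeki vs Kaur: Mbeki wins 5–4.
Mbeki vs Zhou: 1+4+3 = 8 for Mbeki, 1 for Zhou — Mbeki by 8–1.
Kaur vs Zhou: Kaur preferred on 1+4+3 = 8 ballots; Kaur wins 8–1.
Only Pham has no losses; Pham is the Condorcet winner.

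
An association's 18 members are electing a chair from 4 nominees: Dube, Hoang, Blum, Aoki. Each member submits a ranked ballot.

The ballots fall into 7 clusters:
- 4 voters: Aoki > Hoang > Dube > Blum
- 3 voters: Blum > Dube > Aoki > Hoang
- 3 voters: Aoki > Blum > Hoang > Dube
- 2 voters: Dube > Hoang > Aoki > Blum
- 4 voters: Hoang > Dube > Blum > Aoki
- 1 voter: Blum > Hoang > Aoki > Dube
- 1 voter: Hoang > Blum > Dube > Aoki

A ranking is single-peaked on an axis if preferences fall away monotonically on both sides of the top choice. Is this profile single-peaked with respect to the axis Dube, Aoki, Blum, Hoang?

Axis positions: Dube=1, Aoki=2, Blum=3, Hoang=4.
Cluster 1: ranking walks positions 2-4-1-3; Hoang is ranked above Blum even though Blum lies between Hoang and the peak Aoki on the axis — preferences dip and rise again. Not single-peaked.
Cluster 2: ranking walks positions 3-1-2-4; Dube is ranked above Aoki even though Aoki lies between Dube and the peak Blum on the axis — preferences dip and rise again. Not single-peaked.
Cluster 3 (peak Aoki at position 2): ranking walks positions 2-3-4-1, expanding outward from the peak — single-peaked.
Cluster 4: ranking walks positions 1-4-2-3; Hoang is ranked above Aoki even though Aoki lies between Hoang and the peak Dube on the axis — preferences dip and rise again. Not single-peaked.
Cluster 5: ranking walks positions 4-1-3-2; Dube is ranked above Blum even though Blum lies between Dube and the peak Hoang on the axis — preferences dip and rise again. Not single-peaked.
Cluster 6 (peak Blum at position 3): ranking walks positions 3-4-2-1, expanding outward from the peak — single-peaked.
Cluster 7: ranking walks positions 4-3-1-2; Dube is ranked above Aoki even though Aoki lies between Dube and the peak Hoang on the axis — preferences dip and rise again. Not single-peaked.
Cluster 1 violates single-peakedness, so the profile is not single-peaked on this axis.

no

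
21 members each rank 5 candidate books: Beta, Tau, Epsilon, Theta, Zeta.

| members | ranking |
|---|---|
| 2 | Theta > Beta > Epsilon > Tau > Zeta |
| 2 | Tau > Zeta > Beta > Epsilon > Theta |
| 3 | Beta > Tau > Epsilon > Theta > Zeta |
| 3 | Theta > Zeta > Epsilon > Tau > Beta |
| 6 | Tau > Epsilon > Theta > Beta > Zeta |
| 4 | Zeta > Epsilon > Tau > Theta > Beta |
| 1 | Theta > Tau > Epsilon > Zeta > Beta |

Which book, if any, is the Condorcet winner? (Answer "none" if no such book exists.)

Tau

Check each pair by majority over 21 ballots:
Beta vs Tau: Tau, 16–5.
Beta vs Epsilon: Epsilon wins 14–7.
Beta vs Theta: Theta, 16–5.
Beta vs Zeta: Beta, 11–10.
Tau vs Epsilon: Tau wins 12–9.
Tau vs Theta: Tau, 15–6.
Tau–Zeta: Tau 14–7.
Epsilon vs Theta: Epsilon wins 15–6.
Epsilon–Zeta: Epsilon 12–9.
Theta vs Zeta: Theta, 15–6.
Tau wins every pairwise contest, so Tau is the Condorcet winner.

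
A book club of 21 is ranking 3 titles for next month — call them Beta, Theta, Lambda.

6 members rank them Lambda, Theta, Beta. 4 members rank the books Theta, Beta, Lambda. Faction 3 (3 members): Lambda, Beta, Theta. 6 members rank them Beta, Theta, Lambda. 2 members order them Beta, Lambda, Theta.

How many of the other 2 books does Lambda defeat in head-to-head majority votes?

Lambda against each rival (21 members):
Lambda vs Beta: 6+3 = 9 for Lambda, 12 for Beta — Beta by 12–9.
Lambda vs Theta: 11 to 10, Lambda.
Lambda beats Theta; loses to Beta — 1 pairwise win.

1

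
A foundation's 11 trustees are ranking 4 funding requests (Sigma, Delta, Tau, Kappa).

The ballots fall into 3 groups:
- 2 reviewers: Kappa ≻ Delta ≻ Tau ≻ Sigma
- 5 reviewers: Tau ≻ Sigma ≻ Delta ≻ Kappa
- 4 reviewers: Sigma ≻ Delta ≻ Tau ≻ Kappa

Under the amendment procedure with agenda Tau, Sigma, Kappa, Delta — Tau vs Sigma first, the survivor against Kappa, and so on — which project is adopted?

Delta

Round 1: Tau vs Sigma — 7–4, Tau advances.
Round 2: Tau vs Kappa — 9–2, Tau advances.
Round 3: Tau vs Delta — 5–6, Delta advances.
The agenda winner is Delta.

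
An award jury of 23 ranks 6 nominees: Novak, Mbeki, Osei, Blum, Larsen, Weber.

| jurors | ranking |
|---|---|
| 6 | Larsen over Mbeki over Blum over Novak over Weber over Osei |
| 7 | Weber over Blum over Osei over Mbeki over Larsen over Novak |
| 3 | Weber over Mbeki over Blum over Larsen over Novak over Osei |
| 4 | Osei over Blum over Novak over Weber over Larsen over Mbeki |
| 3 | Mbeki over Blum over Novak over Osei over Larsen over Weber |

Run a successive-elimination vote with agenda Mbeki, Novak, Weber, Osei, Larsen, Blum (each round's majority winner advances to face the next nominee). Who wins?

Blum

Round 1: Mbeki vs Novak — 19–4, Mbeki advances.
Round 2: Mbeki vs Weber — 9–14, Weber advances.
Round 3: Weber vs Osei — 16–7, Weber advances.
Round 4: Weber vs Larsen — 14–9, Weber advances.
Round 5: Weber vs Blum — 10–13, Blum advances.
Blum survives the agenda.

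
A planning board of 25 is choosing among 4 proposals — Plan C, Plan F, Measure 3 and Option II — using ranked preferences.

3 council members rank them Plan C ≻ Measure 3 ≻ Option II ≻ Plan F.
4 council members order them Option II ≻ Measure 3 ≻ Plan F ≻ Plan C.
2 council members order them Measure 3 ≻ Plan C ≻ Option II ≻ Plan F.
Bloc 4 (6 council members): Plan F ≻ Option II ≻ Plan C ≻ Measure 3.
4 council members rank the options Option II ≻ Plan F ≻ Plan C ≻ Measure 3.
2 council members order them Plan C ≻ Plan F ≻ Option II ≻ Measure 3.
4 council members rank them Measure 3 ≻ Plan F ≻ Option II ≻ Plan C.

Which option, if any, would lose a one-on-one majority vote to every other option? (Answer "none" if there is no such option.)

Pairwise majorities:
Plan C vs Plan F: Plan F wins 18–7.
Plan C vs Measure 3: Plan C is ranked higher on 3+6+4+2 = 15 ballots, Measure 3 on 10. Plan C wins 15–10.
Plan C vs Option II: 3+2+2 = 7 for Plan C, 18 for Option II — Option II by 18–7.
Plan F vs Measure 3: 12 to 13, Measure 3.
Plan F–Option II: Option II 13–12.
Measure 3 vs Option II: Option II wins 16–9.
No option is winless: Plan C beats Measure 3; Plan F beats Plan C; Measure 3 beats Plan F; Option II beats Plan C. There is no Condorcet loser.

none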